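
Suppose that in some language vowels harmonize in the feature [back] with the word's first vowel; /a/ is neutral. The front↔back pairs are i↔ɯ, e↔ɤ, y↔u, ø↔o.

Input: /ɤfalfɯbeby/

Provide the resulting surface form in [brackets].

/e/ harmonizes with /ɤ/ ([+back]) → [ɤ]
/y/ harmonizes with /ɤ/ ([+back]) → [u]

[ɤfalfɯbɤbu]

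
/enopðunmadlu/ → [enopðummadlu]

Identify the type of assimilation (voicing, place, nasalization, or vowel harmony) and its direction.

/n/→[m].
Each target copies a feature from the following segment, so the direction is regressive.

place assimilation, regressive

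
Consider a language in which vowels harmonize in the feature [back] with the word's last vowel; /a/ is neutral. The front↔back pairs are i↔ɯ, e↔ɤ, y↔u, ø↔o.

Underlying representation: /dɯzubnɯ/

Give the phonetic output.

[dɯzubnɯ]

no segment meets the rule's conditions; no change.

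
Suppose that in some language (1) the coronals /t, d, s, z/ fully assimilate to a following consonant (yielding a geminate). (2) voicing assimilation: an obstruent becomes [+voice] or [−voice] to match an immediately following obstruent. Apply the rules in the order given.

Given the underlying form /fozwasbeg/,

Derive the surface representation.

[fowwabbeg]

Rule 1: /z/ before /w/ → [w] (total assimilation)
Rule 1: /s/ before /b/ → [b] (total assimilation)
After rule 1: fowwabbeg
Rule 2: no segment meets the rule's conditions; no change.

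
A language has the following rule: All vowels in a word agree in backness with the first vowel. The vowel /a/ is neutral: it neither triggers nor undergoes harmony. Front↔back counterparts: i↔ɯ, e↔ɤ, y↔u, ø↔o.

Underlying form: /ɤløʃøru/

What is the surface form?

[ɤloʃoru]

/ø/ harmonizes with /ɤ/ ([+back]) → [o]
/ø/ harmonizes with /ɤ/ ([+back]) → [o]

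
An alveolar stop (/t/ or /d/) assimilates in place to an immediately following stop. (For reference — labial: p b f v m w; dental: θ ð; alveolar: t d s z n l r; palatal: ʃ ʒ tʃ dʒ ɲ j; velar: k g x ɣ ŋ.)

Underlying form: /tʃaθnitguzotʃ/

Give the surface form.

[tʃaθnikguzotʃ]

/t/ before /g/ (velar) → [k]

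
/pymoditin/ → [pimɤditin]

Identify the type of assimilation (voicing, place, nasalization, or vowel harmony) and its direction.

/y/→[i] /o/→[ɤ].
Vowels agree with the last vowel, so the harmony is regressive.

vowel harmony, regressive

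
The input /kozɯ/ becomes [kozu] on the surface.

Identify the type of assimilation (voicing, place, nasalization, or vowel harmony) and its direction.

vowel harmony, progressive

/ɯ/→[u].
Vowels agree with the first vowel, so the harmony is progressive.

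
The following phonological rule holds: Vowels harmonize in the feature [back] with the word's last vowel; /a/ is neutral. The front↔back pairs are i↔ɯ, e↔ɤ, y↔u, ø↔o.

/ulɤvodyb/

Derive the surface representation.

[ylevødyb]

/u/ harmonizes with /y/ ([-back]) → [y]
/ɤ/ harmonizes with /y/ ([-back]) → [e]
/o/ harmonizes with /y/ ([-back]) → [ø]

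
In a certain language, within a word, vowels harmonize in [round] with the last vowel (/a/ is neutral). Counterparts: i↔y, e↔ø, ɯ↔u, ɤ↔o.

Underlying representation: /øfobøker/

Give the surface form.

[efɤbeker]

/ø/ harmonizes with /e/ ([-round]) → [e]
/o/ harmonizes with /e/ ([-round]) → [ɤ]
/ø/ harmonizes with /e/ ([-round]) → [e]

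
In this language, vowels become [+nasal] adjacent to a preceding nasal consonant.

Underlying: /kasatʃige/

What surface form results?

[kasatʃige]

no segment meets the rule's conditions; no change.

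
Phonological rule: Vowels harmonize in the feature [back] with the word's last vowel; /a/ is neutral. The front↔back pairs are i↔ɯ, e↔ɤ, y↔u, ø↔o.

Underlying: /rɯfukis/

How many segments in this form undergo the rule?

/ɯ/ harmonizes with /i/ ([-back]) → [i]
/u/ harmonizes with /i/ ([-back]) → [y]
2 segments change.

2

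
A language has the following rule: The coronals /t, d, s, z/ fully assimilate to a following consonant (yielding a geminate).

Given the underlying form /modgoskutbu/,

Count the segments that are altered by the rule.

/d/ before /g/ → [g] (total assimilation)
/s/ before /k/ → [k] (total assimilation)
/t/ before /b/ → [b] (total assimilation)
3 segments change.

3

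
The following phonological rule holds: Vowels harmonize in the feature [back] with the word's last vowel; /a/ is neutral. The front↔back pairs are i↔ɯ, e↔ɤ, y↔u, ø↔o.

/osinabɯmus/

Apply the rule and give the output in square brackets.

[osɯnabɯmus]

/i/ harmonizes with /u/ ([+back]) → [ɯ]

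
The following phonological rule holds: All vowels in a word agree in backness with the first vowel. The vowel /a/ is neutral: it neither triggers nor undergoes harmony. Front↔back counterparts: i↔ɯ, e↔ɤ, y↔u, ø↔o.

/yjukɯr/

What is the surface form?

[yjykir]

/u/ harmonizes with /y/ ([-back]) → [y]
/ɯ/ harmonizes with /y/ ([-back]) → [i]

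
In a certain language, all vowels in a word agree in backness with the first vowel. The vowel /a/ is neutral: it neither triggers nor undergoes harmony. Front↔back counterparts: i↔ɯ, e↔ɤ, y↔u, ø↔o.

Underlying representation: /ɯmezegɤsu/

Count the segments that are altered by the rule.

/e/ harmonizes with /ɯ/ ([+back]) → [ɤ]
/e/ harmonizes with /ɯ/ ([+back]) → [ɤ]
2 segments change.

2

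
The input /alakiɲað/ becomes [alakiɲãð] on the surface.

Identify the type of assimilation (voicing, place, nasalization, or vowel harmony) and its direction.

/a/→[ã].
Each target copies a feature from the preceding segment, so the direction is progressive.

nasalization, progressive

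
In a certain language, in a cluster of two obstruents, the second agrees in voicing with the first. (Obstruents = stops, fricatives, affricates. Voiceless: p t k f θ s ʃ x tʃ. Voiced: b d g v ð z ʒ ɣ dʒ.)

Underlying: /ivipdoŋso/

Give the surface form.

/d/ after /p/ (voiceless) → [t]

[iviptoŋso]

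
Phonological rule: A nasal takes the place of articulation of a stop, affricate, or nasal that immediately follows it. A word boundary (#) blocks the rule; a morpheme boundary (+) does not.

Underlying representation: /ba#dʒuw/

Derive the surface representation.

no segment meets the rule's conditions; no change.

[ba#dʒuw]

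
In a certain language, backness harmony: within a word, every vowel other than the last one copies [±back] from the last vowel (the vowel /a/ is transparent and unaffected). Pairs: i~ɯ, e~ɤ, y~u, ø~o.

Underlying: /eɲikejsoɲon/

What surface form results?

[ɤɲɯkɤjsoɲon]

/e/ harmonizes with /o/ ([+back]) → [ɤ]
/i/ harmonizes with /o/ ([+back]) → [ɯ]
/e/ harmonizes with /o/ ([+back]) → [ɤ]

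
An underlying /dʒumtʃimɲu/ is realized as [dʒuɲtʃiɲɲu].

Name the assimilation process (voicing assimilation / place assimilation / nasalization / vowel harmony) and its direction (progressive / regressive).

place assimilation, regressive

/m/→[ɲ] /m/→[ɲ].
Each target copies a feature from the following segment, so the direction is regressive.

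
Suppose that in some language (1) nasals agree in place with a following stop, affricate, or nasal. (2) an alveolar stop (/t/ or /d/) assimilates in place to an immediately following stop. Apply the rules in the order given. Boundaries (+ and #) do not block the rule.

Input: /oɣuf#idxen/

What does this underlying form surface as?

[oɣuf#idxen]

Rule 1: no segment meets the rule's conditions; no change.
After rule 1: oɣuf#idxen
Rule 2: no segment meets the rule's conditions; no change.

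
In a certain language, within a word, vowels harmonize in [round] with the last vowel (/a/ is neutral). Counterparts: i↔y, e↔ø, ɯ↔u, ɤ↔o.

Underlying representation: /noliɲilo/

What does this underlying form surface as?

[nolyɲylo]

/i/ harmonizes with /o/ ([+round]) → [y]
/i/ harmonizes with /o/ ([+round]) → [y]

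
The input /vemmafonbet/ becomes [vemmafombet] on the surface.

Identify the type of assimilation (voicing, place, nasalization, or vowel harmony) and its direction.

place assimilation, regressive

/n/→[m].
Each target copies a feature from the following segment, so the direction is regressive.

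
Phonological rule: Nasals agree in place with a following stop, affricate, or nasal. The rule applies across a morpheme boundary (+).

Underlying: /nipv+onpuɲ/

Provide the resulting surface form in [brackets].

[nipv+ompuɲ]

/n/ before /p/ (labial) → [m]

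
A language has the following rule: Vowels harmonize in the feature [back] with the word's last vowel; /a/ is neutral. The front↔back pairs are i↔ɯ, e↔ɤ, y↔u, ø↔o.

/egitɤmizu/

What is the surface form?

[ɤgɯtɤmɯzu]

/e/ harmonizes with /u/ ([+back]) → [ɤ]
/i/ harmonizes with /u/ ([+back]) → [ɯ]
/i/ harmonizes with /u/ ([+back]) → [ɯ]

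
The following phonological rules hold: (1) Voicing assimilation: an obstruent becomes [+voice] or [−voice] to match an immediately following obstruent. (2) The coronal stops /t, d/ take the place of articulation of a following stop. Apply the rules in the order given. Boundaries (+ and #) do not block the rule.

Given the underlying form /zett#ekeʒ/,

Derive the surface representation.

[zett#ekeʒ]

Rule 1: no segment meets the rule's conditions; no change.
After rule 1: zett#ekeʒ
Rule 2: no segment meets the rule's conditions; no change.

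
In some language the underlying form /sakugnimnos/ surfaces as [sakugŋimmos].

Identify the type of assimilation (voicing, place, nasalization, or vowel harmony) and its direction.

place assimilation, progressive

/n/→[ŋ] /n/→[m].
Each target copies a feature from the preceding segment, so the direction is progressive.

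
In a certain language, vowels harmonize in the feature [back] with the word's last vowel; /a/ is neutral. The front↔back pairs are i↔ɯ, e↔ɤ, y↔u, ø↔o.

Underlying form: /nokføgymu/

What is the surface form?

/ø/ harmonizes with /u/ ([+back]) → [o]
/y/ harmonizes with /u/ ([+back]) → [u]

[nokfogumu]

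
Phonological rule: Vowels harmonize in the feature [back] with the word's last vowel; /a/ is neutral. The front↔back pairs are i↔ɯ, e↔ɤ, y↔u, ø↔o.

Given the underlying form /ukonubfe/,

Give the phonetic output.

/u/ harmonizes with /e/ ([-back]) → [y]
/o/ harmonizes with /e/ ([-back]) → [ø]
/u/ harmonizes with /e/ ([-back]) → [y]

[ykønybfe]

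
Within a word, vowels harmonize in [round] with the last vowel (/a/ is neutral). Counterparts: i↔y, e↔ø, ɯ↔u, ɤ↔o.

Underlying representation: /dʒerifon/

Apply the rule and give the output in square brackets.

/e/ harmonizes with /o/ ([+round]) → [ø]
/i/ harmonizes with /o/ ([+round]) → [y]

[dʒøryfon]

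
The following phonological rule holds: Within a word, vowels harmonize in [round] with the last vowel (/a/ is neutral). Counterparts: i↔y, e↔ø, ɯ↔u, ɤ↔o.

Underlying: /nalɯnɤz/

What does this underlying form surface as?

no segment meets the rule's conditions; no change.

[nalɯnɤz]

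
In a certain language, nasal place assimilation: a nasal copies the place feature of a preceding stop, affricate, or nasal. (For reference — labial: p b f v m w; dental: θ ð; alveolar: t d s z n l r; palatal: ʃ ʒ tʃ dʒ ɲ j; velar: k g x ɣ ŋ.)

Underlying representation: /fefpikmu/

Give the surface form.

[fefpikŋu]

/m/ after /k/ (velar) → [ŋ]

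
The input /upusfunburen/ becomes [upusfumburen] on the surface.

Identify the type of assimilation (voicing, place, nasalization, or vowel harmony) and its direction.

/n/→[m].
Each target copies a feature from the following segment, so the direction is regressive.

place assimilation, regressive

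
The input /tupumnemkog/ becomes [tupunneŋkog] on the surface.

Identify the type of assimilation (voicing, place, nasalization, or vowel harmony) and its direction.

place assimilation, regressive

/m/→[n] /m/→[ŋ].
Each target copies a feature from the following segment, so the direction is regressive.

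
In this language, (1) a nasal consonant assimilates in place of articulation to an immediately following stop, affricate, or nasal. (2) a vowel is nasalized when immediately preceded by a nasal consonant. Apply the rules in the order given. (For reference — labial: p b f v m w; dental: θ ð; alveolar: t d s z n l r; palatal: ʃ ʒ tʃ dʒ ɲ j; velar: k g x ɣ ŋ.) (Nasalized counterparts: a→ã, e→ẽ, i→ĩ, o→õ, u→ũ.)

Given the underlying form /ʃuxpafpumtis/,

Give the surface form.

[ʃuxpafpuntis]

Rule 1: /m/ before /t/ (alveolar) → [n]
After rule 1: ʃuxpafpuntis
Rule 2: no segment meets the rule's conditions; no change.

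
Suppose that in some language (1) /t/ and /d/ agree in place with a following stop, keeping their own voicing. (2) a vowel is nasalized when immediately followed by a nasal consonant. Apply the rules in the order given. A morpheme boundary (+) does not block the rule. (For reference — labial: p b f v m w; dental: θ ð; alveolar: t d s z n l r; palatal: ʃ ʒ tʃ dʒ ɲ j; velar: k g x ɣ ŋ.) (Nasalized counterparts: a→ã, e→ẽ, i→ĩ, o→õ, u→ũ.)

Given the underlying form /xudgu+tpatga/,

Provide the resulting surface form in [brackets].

Rule 1: /d/ before /g/ (velar) → [g]
Rule 1: /t/ before /p/ (labial) → [p]
Rule 1: /t/ before /g/ (velar) → [k]
After rule 1: xuggu+ppakga
Rule 2: no segment meets the rule's conditions; no change.

[xuggu+ppakga]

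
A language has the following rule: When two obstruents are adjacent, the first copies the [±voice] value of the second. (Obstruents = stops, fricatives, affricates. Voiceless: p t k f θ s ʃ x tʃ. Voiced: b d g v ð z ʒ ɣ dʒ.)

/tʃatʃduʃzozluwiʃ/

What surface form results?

/tʃ/ before /d/ (voiced) → [dʒ]
/ʃ/ before /z/ (voiced) → [ʒ]

[tʃadʒduʒzozluwiʃ]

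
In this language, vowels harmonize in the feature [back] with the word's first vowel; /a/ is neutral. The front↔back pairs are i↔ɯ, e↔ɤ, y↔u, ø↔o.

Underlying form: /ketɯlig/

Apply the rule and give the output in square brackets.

/ɯ/ harmonizes with /e/ ([-back]) → [i]

[ketilig]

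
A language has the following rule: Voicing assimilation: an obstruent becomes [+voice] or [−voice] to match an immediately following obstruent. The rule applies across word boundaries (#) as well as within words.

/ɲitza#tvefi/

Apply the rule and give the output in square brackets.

/t/ before /z/ (voiced) → [d]
/t/ before /v/ (voiced) → [d]

[ɲidza#dvefi]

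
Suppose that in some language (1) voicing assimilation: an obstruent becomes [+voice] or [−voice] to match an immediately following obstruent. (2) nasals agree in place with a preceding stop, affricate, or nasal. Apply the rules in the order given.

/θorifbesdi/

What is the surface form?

Rule 1: /f/ before /b/ (voiced) → [v]
Rule 1: /s/ before /d/ (voiced) → [z]
After rule 1: θorivbezdi
Rule 2: no segment meets the rule's conditions; no change.

[θorivbezdi]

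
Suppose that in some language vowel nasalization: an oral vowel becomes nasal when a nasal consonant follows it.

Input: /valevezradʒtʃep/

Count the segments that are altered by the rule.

No segment meets the rule's conditions.

0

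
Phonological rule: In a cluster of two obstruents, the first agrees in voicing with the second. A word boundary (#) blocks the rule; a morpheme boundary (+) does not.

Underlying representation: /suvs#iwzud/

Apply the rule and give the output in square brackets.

[sufs#iwzud]

/v/ before /s/ (voiceless) → [f]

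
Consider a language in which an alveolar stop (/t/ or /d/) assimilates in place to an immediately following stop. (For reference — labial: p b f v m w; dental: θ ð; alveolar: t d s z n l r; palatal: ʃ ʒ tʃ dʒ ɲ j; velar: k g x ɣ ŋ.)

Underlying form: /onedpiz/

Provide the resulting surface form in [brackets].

[onebpiz]

/d/ before /p/ (labial) → [b]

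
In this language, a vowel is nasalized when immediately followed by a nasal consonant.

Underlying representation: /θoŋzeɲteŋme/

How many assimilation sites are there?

/o/ before nasal /ŋ/ → [õ]
/e/ before nasal /ɲ/ → [ẽ]
/e/ before nasal /ŋ/ → [ẽ]
3 segments change.

3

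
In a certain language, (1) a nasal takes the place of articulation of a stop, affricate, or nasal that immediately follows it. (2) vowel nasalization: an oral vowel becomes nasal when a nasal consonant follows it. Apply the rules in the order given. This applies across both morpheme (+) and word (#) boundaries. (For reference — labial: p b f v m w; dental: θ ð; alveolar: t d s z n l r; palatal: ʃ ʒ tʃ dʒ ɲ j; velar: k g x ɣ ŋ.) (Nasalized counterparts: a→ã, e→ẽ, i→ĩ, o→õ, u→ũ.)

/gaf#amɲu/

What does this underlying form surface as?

[gaf#ãɲɲu]

Rule 1: /m/ before /ɲ/ (palatal) → [ɲ]
After rule 1: gaf#aɲɲu
Rule 2: /a/ before nasal /ɲ/ → [ã]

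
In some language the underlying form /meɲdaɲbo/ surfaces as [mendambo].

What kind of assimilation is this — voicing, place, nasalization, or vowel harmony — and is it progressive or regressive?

place assimilation, regressive

/ɲ/→[n] /ɲ/→[m].
Each target copies a feature from the following segment, so the direction is regressive.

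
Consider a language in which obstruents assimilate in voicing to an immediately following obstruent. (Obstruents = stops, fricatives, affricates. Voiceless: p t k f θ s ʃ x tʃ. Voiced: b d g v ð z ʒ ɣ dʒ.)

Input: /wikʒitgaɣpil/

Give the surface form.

[wigʒidgaxpil]

/k/ before /ʒ/ (voiced) → [g]
/t/ before /g/ (voiced) → [d]
/ɣ/ before /p/ (voiceless) → [x]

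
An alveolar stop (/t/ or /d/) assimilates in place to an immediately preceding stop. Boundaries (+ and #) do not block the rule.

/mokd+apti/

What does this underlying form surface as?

/d/ after /k/ (velar) → [g]
/t/ after /p/ (labial) → [p]

[mokg+appi]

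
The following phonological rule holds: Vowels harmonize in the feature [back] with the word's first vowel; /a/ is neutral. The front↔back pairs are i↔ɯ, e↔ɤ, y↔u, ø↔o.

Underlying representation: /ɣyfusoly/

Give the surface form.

[ɣyfysøly]

/u/ harmonizes with /y/ ([-back]) → [y]
/o/ harmonizes with /y/ ([-back]) → [ø]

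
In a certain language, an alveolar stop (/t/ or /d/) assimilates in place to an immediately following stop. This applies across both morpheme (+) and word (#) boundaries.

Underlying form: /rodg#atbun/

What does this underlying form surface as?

/d/ before /g/ (velar) → [g]
/t/ before /b/ (labial) → [p]

[rogg#apbun]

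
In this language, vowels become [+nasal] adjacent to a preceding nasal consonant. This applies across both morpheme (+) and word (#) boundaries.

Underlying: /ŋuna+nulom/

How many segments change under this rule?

/u/ after nasal /ŋ/ → [ũ]
/a/ after nasal /n/ → [ã]
/u/ after nasal /n/ → [ũ]
3 segments change.

3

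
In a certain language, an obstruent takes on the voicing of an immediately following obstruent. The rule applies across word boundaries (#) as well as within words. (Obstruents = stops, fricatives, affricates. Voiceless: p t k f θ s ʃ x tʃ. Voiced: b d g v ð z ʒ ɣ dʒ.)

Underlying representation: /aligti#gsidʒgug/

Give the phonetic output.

/g/ before /t/ (voiceless) → [k]
/g/ before /s/ (voiceless) → [k]

[alikti#ksidʒgug]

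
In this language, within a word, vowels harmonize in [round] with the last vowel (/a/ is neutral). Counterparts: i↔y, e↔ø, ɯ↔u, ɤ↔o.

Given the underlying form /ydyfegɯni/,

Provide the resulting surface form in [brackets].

/y/ harmonizes with /i/ ([-round]) → [i]
/y/ harmonizes with /i/ ([-round]) → [i]

[idifegɯni]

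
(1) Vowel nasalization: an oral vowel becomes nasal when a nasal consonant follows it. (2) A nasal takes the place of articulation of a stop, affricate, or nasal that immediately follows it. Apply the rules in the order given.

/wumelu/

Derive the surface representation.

Rule 1: /u/ before nasal /m/ → [ũ]
After rule 1: wũmelu
Rule 2: no segment meets the rule's conditions; no change.

[wũmelu]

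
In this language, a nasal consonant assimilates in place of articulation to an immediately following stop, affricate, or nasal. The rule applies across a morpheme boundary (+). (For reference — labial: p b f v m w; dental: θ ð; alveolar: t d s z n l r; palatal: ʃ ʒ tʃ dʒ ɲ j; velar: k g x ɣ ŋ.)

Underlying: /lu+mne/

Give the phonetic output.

[lu+nne]

/m/ before /n/ (alveolar) → [n]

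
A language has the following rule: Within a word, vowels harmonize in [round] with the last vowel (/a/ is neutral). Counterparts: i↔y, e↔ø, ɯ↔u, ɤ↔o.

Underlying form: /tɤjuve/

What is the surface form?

[tɤjɯve]

/u/ harmonizes with /e/ ([-round]) → [ɯ]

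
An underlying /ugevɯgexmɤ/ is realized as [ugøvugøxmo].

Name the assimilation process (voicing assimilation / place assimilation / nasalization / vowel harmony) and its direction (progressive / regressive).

/e/→[ø] /ɯ/→[u] /e/→[ø] /ɤ/→[o].
Vowels agree with the first vowel, so the harmony is progressive.

vowel harmony, progressive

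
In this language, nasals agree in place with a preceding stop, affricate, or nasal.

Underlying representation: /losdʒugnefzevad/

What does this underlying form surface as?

[losdʒugŋefzevad]

/n/ after /g/ (velar) → [ŋ]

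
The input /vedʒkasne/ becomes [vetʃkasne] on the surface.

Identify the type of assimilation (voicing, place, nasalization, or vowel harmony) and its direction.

/dʒ/→[tʃ].
Each target copies a feature from the following segment, so the direction is regressive.

voicing assimilation, regressive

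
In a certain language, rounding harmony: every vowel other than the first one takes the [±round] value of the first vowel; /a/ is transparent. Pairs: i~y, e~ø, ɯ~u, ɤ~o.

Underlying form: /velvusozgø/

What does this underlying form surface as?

[velvɯsɤzge]

/u/ harmonizes with /e/ ([-round]) → [ɯ]
/o/ harmonizes with /e/ ([-round]) → [ɤ]
/ø/ harmonizes with /e/ ([-round]) → [e]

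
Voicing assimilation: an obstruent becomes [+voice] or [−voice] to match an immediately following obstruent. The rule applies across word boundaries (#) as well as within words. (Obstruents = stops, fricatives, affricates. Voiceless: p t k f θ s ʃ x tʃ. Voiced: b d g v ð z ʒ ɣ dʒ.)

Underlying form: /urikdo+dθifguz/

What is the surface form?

[urigdo+tθivguz]

/k/ before /d/ (voiced) → [g]
/d/ before /θ/ (voiceless) → [t]
/f/ before /g/ (voiced) → [v]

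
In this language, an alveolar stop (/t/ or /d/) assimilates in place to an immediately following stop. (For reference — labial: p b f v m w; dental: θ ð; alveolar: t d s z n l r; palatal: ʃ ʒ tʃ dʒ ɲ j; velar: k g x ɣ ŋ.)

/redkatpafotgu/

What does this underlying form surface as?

/d/ before /k/ (velar) → [g]
/t/ before /p/ (labial) → [p]
/t/ before /g/ (velar) → [k]

[regkappafokgu]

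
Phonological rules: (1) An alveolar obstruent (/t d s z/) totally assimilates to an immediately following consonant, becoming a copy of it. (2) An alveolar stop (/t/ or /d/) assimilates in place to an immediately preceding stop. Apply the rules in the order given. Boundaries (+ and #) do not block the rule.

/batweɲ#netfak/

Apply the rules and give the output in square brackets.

Rule 1: /t/ before /w/ → [w] (total assimilation)
Rule 1: /t/ before /f/ → [f] (total assimilation)
After rule 1: bawweɲ#neffak
Rule 2: no segment meets the rule's conditions; no change.

[bawweɲ#neffak]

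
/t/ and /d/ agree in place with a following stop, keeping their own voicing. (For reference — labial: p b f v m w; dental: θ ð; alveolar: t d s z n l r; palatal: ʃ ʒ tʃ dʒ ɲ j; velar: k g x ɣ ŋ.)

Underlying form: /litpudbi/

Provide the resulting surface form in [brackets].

[lippubbi]

/t/ before /p/ (labial) → [p]
/d/ before /b/ (labial) → [b]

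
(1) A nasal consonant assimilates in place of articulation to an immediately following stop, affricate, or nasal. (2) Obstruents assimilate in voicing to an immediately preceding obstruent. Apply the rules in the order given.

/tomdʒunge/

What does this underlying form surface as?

[toɲdʒuŋge]

Rule 1: /m/ before /dʒ/ (palatal) → [ɲ]
Rule 1: /n/ before /g/ (velar) → [ŋ]
After rule 1: toɲdʒuŋge
Rule 2: no segment meets the rule's conditions; no change.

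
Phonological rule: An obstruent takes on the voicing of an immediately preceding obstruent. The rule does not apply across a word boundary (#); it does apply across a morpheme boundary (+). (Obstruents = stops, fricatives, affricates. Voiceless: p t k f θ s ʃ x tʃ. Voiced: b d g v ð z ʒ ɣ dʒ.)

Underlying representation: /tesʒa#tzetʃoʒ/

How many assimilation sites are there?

2

/ʒ/ after /s/ (voiceless) → [ʃ]
/z/ after /t/ (voiceless) → [s]
2 segments change.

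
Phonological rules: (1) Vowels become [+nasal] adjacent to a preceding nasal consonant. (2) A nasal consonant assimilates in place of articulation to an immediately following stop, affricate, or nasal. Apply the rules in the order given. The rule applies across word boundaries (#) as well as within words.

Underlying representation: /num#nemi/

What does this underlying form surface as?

Rule 1: /u/ after nasal /n/ → [ũ]
Rule 1: /e/ after nasal /n/ → [ẽ]
Rule 1: /i/ after nasal /m/ → [ĩ]
After rule 1: nũm#nẽmĩ
Rule 2: /m/ before /n/ (alveolar) → [n]

[nũn#nẽmĩ]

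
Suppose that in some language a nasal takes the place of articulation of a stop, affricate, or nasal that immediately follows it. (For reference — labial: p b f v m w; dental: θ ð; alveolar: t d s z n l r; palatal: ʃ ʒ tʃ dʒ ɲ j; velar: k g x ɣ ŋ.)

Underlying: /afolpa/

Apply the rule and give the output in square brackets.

[afolpa]

no segment meets the rule's conditions; no change.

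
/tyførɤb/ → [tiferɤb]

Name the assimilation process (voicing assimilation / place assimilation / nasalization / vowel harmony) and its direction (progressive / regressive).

vowel harmony, regressive

/y/→[i] /ø/→[e].
Vowels agree with the last vowel, so the harmony is regressive.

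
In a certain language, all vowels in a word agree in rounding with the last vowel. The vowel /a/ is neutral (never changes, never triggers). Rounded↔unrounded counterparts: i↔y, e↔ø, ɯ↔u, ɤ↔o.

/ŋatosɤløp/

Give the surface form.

/ɤ/ harmonizes with /ø/ ([+round]) → [o]

[ŋatosoløp]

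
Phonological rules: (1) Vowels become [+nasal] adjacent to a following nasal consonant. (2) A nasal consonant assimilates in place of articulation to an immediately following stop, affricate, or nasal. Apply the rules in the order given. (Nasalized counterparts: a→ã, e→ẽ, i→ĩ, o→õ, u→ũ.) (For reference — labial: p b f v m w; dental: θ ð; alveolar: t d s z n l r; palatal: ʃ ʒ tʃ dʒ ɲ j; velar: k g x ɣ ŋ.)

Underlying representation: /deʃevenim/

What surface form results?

[deʃevẽnĩm]

Rule 1: /e/ before nasal /n/ → [ẽ]
Rule 1: /i/ before nasal /m/ → [ĩ]
After rule 1: deʃevẽnĩm
Rule 2: no segment meets the rule's conditions; no change.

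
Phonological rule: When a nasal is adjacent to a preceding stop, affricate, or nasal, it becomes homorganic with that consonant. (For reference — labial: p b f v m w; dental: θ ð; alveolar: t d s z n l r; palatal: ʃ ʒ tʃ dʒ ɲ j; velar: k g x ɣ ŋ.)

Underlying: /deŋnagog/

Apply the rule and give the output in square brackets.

/n/ after /ŋ/ (velar) → [ŋ]

[deŋŋagog]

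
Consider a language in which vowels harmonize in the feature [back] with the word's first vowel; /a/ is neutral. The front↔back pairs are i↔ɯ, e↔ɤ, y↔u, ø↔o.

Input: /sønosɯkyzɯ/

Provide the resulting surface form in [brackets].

[sønøsikyzi]

/o/ harmonizes with /ø/ ([-back]) → [ø]
/ɯ/ harmonizes with /ø/ ([-back]) → [i]
/ɯ/ harmonizes with /ø/ ([-back]) → [i]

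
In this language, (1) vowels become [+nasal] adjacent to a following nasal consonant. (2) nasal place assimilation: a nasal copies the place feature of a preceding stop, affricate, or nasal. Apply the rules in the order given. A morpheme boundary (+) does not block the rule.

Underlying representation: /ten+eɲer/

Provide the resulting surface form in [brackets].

Rule 1: /e/ before nasal /n/ → [ẽ]
Rule 1: /e/ before nasal /ɲ/ → [ẽ]
After rule 1: tẽn+ẽɲer
Rule 2: no segment meets the rule's conditions; no change.

[tẽn+ẽɲer]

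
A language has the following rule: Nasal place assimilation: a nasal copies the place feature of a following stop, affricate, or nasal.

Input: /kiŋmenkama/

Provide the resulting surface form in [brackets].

[kimmeŋkama]

/ŋ/ before /m/ (labial) → [m]
/n/ before /k/ (velar) → [ŋ]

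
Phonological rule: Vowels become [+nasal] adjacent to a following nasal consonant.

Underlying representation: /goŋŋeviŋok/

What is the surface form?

/o/ before nasal /ŋ/ → [õ]
/i/ before nasal /ŋ/ → [ĩ]

[gõŋŋevĩŋok]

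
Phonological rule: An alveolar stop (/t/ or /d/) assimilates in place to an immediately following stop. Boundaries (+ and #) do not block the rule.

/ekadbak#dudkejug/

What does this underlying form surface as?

[ekabbak#dugkejug]

/d/ before /b/ (labial) → [b]
/d/ before /k/ (velar) → [g]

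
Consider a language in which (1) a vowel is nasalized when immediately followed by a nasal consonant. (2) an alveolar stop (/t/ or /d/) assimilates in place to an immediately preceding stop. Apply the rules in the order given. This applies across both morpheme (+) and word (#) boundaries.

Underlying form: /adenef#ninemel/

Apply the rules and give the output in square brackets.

Rule 1: /e/ before nasal /n/ → [ẽ]
Rule 1: /i/ before nasal /n/ → [ĩ]
Rule 1: /e/ before nasal /m/ → [ẽ]
After rule 1: adẽnef#nĩnẽmel
Rule 2: no segment meets the rule's conditions; no change.

[adẽnef#nĩnẽmel]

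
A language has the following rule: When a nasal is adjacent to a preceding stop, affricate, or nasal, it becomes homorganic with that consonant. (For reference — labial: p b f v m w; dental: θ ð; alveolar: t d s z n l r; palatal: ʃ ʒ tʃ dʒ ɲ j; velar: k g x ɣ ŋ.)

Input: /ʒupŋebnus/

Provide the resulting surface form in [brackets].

/ŋ/ after /p/ (labial) → [m]
/n/ after /b/ (labial) → [m]

[ʒupmebmus]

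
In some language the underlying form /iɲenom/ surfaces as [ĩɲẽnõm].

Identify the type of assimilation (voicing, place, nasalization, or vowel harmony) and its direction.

nasalization, regressive

/i/→[ĩ] /e/→[ẽ] /o/→[õ].
Each target copies a feature from the following segment, so the direction is regressive.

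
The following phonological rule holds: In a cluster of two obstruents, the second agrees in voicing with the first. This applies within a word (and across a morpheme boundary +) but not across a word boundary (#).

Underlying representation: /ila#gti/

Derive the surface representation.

/t/ after /g/ (voiced) → [d]

[ila#gdi]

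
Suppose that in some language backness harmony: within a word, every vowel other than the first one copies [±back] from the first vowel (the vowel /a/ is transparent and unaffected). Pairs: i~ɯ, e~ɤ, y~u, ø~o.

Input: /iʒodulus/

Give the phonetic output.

[iʒødylys]

/o/ harmonizes with /i/ ([-back]) → [ø]
/u/ harmonizes with /i/ ([-back]) → [y]
/u/ harmonizes with /i/ ([-back]) → [y]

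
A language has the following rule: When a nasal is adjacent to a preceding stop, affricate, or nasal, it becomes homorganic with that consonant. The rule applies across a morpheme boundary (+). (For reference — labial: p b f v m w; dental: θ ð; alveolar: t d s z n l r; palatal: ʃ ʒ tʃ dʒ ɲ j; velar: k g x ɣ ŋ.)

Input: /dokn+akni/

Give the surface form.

/n/ after /k/ (velar) → [ŋ]
/n/ after /k/ (velar) → [ŋ]

[dokŋ+akŋi]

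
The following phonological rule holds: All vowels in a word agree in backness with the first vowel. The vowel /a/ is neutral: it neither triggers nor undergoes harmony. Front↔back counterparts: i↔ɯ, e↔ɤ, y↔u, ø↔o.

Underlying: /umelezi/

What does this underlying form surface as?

[umɤlɤzɯ]

/e/ harmonizes with /u/ ([+back]) → [ɤ]
/e/ harmonizes with /u/ ([+back]) → [ɤ]
/i/ harmonizes with /u/ ([+back]) → [ɯ]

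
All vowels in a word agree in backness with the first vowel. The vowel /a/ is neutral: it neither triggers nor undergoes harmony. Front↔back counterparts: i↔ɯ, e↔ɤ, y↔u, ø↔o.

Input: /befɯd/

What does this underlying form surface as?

/ɯ/ harmonizes with /e/ ([-back]) → [i]

[befid]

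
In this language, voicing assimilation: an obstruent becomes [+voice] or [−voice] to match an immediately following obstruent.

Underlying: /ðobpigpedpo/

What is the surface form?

[ðoppikpetpo]

/b/ before /p/ (voiceless) → [p]
/g/ before /p/ (voiceless) → [k]
/d/ before /p/ (voiceless) → [t]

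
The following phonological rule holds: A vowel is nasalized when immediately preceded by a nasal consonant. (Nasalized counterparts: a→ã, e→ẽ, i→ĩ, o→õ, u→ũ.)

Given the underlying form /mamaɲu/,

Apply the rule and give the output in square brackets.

[mãmãɲũ]

/a/ after nasal /m/ → [ã]
/a/ after nasal /m/ → [ã]
/u/ after nasal /ɲ/ → [ũ]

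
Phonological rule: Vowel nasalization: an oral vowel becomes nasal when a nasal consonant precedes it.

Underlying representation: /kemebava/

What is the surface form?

[kemẽbava]

/e/ after nasal /m/ → [ẽ]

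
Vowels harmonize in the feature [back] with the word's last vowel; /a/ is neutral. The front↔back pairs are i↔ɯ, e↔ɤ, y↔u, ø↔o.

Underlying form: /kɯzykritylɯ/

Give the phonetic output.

[kɯzukrɯtulɯ]

/y/ harmonizes with /ɯ/ ([+back]) → [u]
/i/ harmonizes with /ɯ/ ([+back]) → [ɯ]
/y/ harmonizes with /ɯ/ ([+back]) → [u]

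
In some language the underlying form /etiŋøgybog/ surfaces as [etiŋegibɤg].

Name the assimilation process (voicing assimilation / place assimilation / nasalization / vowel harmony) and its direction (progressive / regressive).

vowel harmony, progressive

/ø/→[e] /y/→[i] /o/→[ɤ].
Vowels agree with the first vowel, so the harmony is progressive.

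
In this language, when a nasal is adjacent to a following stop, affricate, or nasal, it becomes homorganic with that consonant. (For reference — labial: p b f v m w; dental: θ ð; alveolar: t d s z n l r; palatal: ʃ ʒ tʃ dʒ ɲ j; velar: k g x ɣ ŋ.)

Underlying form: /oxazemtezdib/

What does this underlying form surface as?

/m/ before /t/ (alveolar) → [n]

[oxazentezdib]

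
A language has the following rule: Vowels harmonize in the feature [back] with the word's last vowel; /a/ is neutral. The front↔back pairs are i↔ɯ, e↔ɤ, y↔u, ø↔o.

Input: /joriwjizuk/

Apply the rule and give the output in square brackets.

[jorɯwjɯzuk]

/i/ harmonizes with /u/ ([+back]) → [ɯ]
/i/ harmonizes with /u/ ([+back]) → [ɯ]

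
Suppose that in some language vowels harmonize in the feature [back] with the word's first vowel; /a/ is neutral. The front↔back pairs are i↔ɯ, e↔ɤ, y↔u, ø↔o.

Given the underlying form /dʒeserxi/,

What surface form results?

no segment meets the rule's conditions; no change.

[dʒeserxi]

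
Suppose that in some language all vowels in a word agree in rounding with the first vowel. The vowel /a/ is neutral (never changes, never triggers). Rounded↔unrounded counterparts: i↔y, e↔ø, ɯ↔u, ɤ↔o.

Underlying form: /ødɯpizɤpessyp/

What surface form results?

[ødupyzopøssyp]

/ɯ/ harmonizes with /ø/ ([+round]) → [u]
/i/ harmonizes with /ø/ ([+round]) → [y]
/ɤ/ harmonizes with /ø/ ([+round]) → [o]
/e/ harmonizes with /ø/ ([+round]) → [ø]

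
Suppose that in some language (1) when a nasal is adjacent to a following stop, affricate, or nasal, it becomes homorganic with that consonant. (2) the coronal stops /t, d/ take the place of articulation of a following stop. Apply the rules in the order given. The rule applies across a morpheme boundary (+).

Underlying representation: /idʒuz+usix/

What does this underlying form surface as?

[idʒuz+usix]

Rule 1: no segment meets the rule's conditions; no change.
After rule 1: idʒuz+usix
Rule 2: no segment meets the rule's conditions; no change.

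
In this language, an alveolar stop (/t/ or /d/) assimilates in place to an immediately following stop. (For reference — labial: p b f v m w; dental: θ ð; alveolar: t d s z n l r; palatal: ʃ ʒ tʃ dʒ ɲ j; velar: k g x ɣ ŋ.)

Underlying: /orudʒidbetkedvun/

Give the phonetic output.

[orudʒibbekkedvun]

/d/ before /b/ (labial) → [b]
/t/ before /k/ (velar) → [k]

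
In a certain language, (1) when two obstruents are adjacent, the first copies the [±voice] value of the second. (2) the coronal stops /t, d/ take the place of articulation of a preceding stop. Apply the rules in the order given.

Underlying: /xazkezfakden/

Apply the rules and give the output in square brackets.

Rule 1: /z/ before /k/ (voiceless) → [s]
Rule 1: /z/ before /f/ (voiceless) → [s]
Rule 1: /k/ before /d/ (voiced) → [g]
After rule 1: xaskesfagden
Rule 2: /d/ after /g/ (velar) → [g]

[xaskesfaggen]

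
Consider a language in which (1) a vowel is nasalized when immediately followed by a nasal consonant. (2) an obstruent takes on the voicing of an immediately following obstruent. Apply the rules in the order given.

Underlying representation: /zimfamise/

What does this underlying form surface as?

[zĩmfãmise]

Rule 1: /i/ before nasal /m/ → [ĩ]
Rule 1: /a/ before nasal /m/ → [ã]
After rule 1: zĩmfãmise
Rule 2: no segment meets the rule's conditions; no change.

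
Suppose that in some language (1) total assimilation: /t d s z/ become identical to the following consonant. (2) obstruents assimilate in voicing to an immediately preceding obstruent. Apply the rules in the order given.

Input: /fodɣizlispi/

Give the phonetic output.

[foɣɣillippi]

Rule 1: /d/ before /ɣ/ → [ɣ] (total assimilation)
Rule 1: /z/ before /l/ → [l] (total assimilation)
Rule 1: /s/ before /p/ → [p] (total assimilation)
After rule 1: foɣɣillippi
Rule 2: no segment meets the rule's conditions; no change.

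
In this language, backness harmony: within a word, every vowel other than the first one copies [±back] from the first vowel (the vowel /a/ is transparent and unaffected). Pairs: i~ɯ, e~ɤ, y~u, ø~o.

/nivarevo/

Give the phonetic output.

/o/ harmonizes with /i/ ([-back]) → [ø]

[nivarevø]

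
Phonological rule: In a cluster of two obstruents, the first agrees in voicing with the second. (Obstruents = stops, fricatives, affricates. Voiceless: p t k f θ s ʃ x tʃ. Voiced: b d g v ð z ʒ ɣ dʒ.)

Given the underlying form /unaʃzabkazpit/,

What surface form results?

/ʃ/ before /z/ (voiced) → [ʒ]
/b/ before /k/ (voiceless) → [p]
/z/ before /p/ (voiceless) → [s]

[unaʒzapkaspit]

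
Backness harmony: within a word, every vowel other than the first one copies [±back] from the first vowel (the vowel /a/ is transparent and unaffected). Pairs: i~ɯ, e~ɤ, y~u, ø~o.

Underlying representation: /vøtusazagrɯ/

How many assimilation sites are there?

/u/ harmonizes with /ø/ ([-back]) → [y]
/ɯ/ harmonizes with /ø/ ([-back]) → [i]
2 segments change.

2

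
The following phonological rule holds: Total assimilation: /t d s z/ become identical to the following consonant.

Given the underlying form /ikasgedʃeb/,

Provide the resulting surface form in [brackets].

/s/ before /g/ → [g] (total assimilation)
/d/ before /ʃ/ → [ʃ] (total assimilation)

[ikaggeʃʃeb]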